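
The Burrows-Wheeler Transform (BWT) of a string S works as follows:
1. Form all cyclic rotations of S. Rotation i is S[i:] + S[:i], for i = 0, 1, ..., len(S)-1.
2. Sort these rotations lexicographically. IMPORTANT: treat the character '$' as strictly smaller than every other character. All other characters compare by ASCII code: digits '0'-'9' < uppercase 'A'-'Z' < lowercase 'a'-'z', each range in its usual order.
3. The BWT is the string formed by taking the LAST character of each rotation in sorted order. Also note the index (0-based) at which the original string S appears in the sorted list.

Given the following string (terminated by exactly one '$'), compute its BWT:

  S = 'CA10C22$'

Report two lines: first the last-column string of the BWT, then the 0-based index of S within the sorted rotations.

All 8 rotations (rotation i = S[i:]+S[:i]):
  rot[0] = CA10C22$
  rot[1] = A10C22$C
  rot[2] = 10C22$CA
  rot[3] = 0C22$CA1
  rot[4] = C22$CA10
  rot[5] = 22$CA10C
  rot[6] = 2$CA10C2
  rot[7] = $CA10C22
Sorted (with $ < everything):
  sorted[0] = $CA10C22  (last char: '2')
  sorted[1] = 0C22$CA1  (last char: '1')
  sorted[2] = 10C22$CA  (last char: 'A')
  sorted[3] = 2$CA10C2  (last char: '2')
  sorted[4] = 22$CA10C  (last char: 'C')
  sorted[5] = A10C22$C  (last char: 'C')
  sorted[6] = C22$CA10  (last char: '0')
  sorted[7] = CA10C22$  (last char: '$')
Last column: 21A2CC0$
Original string S is at sorted index 7

Answer: 21A2CC0$
7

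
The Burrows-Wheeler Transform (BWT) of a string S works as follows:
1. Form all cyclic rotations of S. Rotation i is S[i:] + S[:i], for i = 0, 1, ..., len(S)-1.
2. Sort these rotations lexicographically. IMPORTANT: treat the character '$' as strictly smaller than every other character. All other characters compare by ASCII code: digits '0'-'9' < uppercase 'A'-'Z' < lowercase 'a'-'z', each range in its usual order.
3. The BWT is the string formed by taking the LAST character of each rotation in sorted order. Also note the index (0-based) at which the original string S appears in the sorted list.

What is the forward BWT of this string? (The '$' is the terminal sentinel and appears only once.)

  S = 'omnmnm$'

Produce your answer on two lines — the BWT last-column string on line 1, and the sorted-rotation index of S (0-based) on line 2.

Answer: mnnomm$
6

Derivation:
All 7 rotations (rotation i = S[i:]+S[:i]):
  rot[0] = omnmnm$
  rot[1] = mnmnm$o
  rot[2] = nmnm$om
  rot[3] = mnm$omn
  rot[4] = nm$omnm
  rot[5] = m$omnmn
  rot[6] = $omnmnm
Sorted (with $ < everything):
  sorted[0] = $omnmnm  (last char: 'm')
  sorted[1] = m$omnmn  (last char: 'n')
  sorted[2] = mnm$omn  (last char: 'n')
  sorted[3] = mnmnm$o  (last char: 'o')
  sorted[4] = nm$omnm  (last char: 'm')
  sorted[5] = nmnm$om  (last char: 'm')
  sorted[6] = omnmnm$  (last char: '$')
Last column: mnnomm$
Original string S is at sorted index 6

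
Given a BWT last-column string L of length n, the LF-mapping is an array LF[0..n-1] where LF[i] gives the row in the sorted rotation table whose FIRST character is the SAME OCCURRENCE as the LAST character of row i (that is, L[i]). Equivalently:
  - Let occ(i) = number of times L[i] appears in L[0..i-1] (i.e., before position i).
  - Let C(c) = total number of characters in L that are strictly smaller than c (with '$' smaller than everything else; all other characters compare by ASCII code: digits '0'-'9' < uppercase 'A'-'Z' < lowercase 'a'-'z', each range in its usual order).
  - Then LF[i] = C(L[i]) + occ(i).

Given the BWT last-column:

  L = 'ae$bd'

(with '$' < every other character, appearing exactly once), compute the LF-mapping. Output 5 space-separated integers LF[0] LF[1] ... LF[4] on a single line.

Answer: 1 4 0 2 3

Derivation:
Char counts: '$':1, 'a':1, 'b':1, 'd':1, 'e':1
C (first-col start): C('$')=0, C('a')=1, C('b')=2, C('d')=3, C('e')=4
L[0]='a': occ=0, LF[0]=C('a')+0=1+0=1
L[1]='e': occ=0, LF[1]=C('e')+0=4+0=4
L[2]='$': occ=0, LF[2]=C('$')+0=0+0=0
L[3]='b': occ=0, LF[3]=C('b')+0=2+0=2
L[4]='d': occ=0, LF[4]=C('d')+0=3+0=3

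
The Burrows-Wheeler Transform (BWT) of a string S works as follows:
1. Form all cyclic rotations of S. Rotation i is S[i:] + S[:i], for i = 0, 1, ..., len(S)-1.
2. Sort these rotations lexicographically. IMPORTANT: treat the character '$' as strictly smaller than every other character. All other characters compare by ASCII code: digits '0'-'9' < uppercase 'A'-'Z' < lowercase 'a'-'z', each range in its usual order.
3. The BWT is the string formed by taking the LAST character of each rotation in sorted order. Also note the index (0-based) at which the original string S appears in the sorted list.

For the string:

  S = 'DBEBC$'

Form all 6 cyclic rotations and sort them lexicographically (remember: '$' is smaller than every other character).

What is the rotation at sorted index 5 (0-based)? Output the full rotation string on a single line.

All 6 rotations (rotation i = S[i:]+S[:i]):
  rot[0] = DBEBC$
  rot[1] = BEBC$D
  rot[2] = EBC$DB
  rot[3] = BC$DBE
  rot[4] = C$DBEB
  rot[5] = $DBEBC
Sorted (with $ < everything):
  sorted[0] = $DBEBC
  sorted[1] = BC$DBE
  sorted[2] = BEBC$D
  sorted[3] = C$DBEB
  sorted[4] = DBEBC$
  sorted[5] = EBC$DB
sorted[5] = EBC$DB

Answer: EBC$DB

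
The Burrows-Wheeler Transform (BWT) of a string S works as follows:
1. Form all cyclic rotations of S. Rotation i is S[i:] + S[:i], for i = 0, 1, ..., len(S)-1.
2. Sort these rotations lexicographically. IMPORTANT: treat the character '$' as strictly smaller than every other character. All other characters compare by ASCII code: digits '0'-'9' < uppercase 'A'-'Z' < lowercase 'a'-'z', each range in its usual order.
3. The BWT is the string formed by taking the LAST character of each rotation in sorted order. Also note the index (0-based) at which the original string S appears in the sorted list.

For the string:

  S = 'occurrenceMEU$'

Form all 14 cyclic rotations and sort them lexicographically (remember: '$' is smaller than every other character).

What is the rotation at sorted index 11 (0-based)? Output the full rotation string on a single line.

All 14 rotations (rotation i = S[i:]+S[:i]):
  rot[0] = occurrenceMEU$
  rot[1] = ccurrenceMEU$o
  rot[2] = currenceMEU$oc
  rot[3] = urrenceMEU$occ
  rot[4] = rrenceMEU$occu
  rot[5] = renceMEU$occur
  rot[6] = enceMEU$occurr
  rot[7] = nceMEU$occurre
  rot[8] = ceMEU$occurren
  rot[9] = eMEU$occurrenc
  rot[10] = MEU$occurrence
  rot[11] = EU$occurrenceM
  rot[12] = U$occurrenceME
  rot[13] = $occurrenceMEU
Sorted (with $ < everything):
  sorted[0] = $occurrenceMEU
  sorted[1] = EU$occurrenceM
  sorted[2] = MEU$occurrence
  sorted[3] = U$occurrenceME
  sorted[4] = ccurrenceMEU$o
  sorted[5] = ceMEU$occurren
  sorted[6] = currenceMEU$oc
  sorted[7] = eMEU$occurrenc
  sorted[8] = enceMEU$occurr
  sorted[9] = nceMEU$occurre
  sorted[10] = occurrenceMEU$
  sorted[11] = renceMEU$occur
  sorted[12] = rrenceMEU$occu
  sorted[13] = urrenceMEU$occ
sorted[11] = renceMEU$occur

Answer: renceMEU$occur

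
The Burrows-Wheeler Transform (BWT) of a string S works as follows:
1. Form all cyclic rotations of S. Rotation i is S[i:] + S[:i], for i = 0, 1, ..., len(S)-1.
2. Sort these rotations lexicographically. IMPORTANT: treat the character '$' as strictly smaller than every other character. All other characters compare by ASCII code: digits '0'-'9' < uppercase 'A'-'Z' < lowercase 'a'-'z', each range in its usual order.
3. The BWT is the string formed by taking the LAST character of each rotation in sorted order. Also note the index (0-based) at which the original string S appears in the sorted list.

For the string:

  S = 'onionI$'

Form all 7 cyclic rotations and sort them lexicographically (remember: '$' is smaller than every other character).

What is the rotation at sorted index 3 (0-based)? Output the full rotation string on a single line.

Answer: nI$onio

Derivation:
All 7 rotations (rotation i = S[i:]+S[:i]):
  rot[0] = onionI$
  rot[1] = nionI$o
  rot[2] = ionI$on
  rot[3] = onI$oni
  rot[4] = nI$onio
  rot[5] = I$onion
  rot[6] = $onionI
Sorted (with $ < everything):
  sorted[0] = $onionI
  sorted[1] = I$onion
  sorted[2] = ionI$on
  sorted[3] = nI$onio
  sorted[4] = nionI$o
  sorted[5] = onI$oni
  sorted[6] = onionI$
sorted[3] = nI$onio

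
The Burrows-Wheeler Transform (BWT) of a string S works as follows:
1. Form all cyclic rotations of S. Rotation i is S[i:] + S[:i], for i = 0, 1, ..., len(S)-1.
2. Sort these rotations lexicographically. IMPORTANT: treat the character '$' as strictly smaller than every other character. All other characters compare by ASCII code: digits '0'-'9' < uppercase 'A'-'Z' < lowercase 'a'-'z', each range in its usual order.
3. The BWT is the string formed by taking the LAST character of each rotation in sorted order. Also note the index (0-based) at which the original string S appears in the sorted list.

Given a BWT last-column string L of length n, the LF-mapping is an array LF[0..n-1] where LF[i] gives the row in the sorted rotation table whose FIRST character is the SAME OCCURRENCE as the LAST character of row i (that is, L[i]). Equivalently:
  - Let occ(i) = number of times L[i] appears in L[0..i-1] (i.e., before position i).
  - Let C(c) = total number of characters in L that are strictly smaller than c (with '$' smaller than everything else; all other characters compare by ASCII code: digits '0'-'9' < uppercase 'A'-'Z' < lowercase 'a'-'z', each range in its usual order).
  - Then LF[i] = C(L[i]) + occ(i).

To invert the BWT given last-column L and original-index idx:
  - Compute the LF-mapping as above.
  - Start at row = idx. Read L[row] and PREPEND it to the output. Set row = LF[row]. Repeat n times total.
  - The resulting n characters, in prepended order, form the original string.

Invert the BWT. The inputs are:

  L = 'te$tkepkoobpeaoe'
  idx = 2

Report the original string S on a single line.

LF mapping: 14 3 0 15 7 4 12 8 9 10 2 13 5 1 11 6
Walk LF starting at row 2, prepending L[row]:
  step 1: row=2, L[2]='$', prepend. Next row=LF[2]=0
  step 2: row=0, L[0]='t', prepend. Next row=LF[0]=14
  step 3: row=14, L[14]='o', prepend. Next row=LF[14]=11
  step 4: row=11, L[11]='p', prepend. Next row=LF[11]=13
  step 5: row=13, L[13]='a', prepend. Next row=LF[13]=1
  step 6: row=1, L[1]='e', prepend. Next row=LF[1]=3
  step 7: row=3, L[3]='t', prepend. Next row=LF[3]=15
  step 8: row=15, L[15]='e', prepend. Next row=LF[15]=6
  step 9: row=6, L[6]='p', prepend. Next row=LF[6]=12
  step 10: row=12, L[12]='e', prepend. Next row=LF[12]=5
  step 11: row=5, L[5]='e', prepend. Next row=LF[5]=4
  step 12: row=4, L[4]='k', prepend. Next row=LF[4]=7
  step 13: row=7, L[7]='k', prepend. Next row=LF[7]=8
  step 14: row=8, L[8]='o', prepend. Next row=LF[8]=9
  step 15: row=9, L[9]='o', prepend. Next row=LF[9]=10
  step 16: row=10, L[10]='b', prepend. Next row=LF[10]=2
Reversed output: bookkeepeteapot$

Answer: bookkeepeteapot$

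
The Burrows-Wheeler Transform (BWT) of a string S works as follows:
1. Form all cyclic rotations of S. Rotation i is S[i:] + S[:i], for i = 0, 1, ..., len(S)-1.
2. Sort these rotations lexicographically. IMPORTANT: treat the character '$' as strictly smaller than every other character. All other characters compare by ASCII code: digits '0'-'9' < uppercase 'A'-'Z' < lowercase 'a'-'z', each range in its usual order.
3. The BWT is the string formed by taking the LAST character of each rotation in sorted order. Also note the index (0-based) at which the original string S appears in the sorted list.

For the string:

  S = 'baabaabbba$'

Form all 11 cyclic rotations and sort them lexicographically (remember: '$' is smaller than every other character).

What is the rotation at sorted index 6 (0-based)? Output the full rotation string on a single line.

All 11 rotations (rotation i = S[i:]+S[:i]):
  rot[0] = baabaabbba$
  rot[1] = aabaabbba$b
  rot[2] = abaabbba$ba
  rot[3] = baabbba$baa
  rot[4] = aabbba$baab
  rot[5] = abbba$baaba
  rot[6] = bbba$baabaa
  rot[7] = bba$baabaab
  rot[8] = ba$baabaabb
  rot[9] = a$baabaabbb
  rot[10] = $baabaabbba
Sorted (with $ < everything):
  sorted[0] = $baabaabbba
  sorted[1] = a$baabaabbb
  sorted[2] = aabaabbba$b
  sorted[3] = aabbba$baab
  sorted[4] = abaabbba$ba
  sorted[5] = abbba$baaba
  sorted[6] = ba$baabaabb
  sorted[7] = baabaabbba$
  sorted[8] = baabbba$baa
  sorted[9] = bba$baabaab
  sorted[10] = bbba$baabaa
sorted[6] = ba$baabaabb

Answer: ba$baabaabb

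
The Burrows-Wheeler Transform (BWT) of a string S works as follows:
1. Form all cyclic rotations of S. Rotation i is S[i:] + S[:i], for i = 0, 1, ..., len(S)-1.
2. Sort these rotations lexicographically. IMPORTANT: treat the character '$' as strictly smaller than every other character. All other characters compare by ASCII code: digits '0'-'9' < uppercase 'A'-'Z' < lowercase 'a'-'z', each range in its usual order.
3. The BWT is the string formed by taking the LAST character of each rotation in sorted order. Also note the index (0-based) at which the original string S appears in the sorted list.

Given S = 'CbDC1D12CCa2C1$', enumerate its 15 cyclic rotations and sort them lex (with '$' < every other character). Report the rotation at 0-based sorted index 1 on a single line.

Answer: 1$CbDC1D12CCa2C

Derivation:
All 15 rotations (rotation i = S[i:]+S[:i]):
  rot[0] = CbDC1D12CCa2C1$
  rot[1] = bDC1D12CCa2C1$C
  rot[2] = DC1D12CCa2C1$Cb
  rot[3] = C1D12CCa2C1$CbD
  rot[4] = 1D12CCa2C1$CbDC
  rot[5] = D12CCa2C1$CbDC1
  rot[6] = 12CCa2C1$CbDC1D
  rot[7] = 2CCa2C1$CbDC1D1
  rot[8] = CCa2C1$CbDC1D12
  rot[9] = Ca2C1$CbDC1D12C
  rot[10] = a2C1$CbDC1D12CC
  rot[11] = 2C1$CbDC1D12CCa
  rot[12] = C1$CbDC1D12CCa2
  rot[13] = 1$CbDC1D12CCa2C
  rot[14] = $CbDC1D12CCa2C1
Sorted (with $ < everything):
  sorted[0] = $CbDC1D12CCa2C1
  sorted[1] = 1$CbDC1D12CCa2C
  sorted[2] = 12CCa2C1$CbDC1D
  sorted[3] = 1D12CCa2C1$CbDC
  sorted[4] = 2C1$CbDC1D12CCa
  sorted[5] = 2CCa2C1$CbDC1D1
  sorted[6] = C1$CbDC1D12CCa2
  sorted[7] = C1D12CCa2C1$CbD
  sorted[8] = CCa2C1$CbDC1D12
  sorted[9] = Ca2C1$CbDC1D12C
  sorted[10] = CbDC1D12CCa2C1$
  sorted[11] = D12CCa2C1$CbDC1
  sorted[12] = DC1D12CCa2C1$Cb
  sorted[13] = a2C1$CbDC1D12CC
  sorted[14] = bDC1D12CCa2C1$C
sorted[1] = 1$CbDC1D12CCa2C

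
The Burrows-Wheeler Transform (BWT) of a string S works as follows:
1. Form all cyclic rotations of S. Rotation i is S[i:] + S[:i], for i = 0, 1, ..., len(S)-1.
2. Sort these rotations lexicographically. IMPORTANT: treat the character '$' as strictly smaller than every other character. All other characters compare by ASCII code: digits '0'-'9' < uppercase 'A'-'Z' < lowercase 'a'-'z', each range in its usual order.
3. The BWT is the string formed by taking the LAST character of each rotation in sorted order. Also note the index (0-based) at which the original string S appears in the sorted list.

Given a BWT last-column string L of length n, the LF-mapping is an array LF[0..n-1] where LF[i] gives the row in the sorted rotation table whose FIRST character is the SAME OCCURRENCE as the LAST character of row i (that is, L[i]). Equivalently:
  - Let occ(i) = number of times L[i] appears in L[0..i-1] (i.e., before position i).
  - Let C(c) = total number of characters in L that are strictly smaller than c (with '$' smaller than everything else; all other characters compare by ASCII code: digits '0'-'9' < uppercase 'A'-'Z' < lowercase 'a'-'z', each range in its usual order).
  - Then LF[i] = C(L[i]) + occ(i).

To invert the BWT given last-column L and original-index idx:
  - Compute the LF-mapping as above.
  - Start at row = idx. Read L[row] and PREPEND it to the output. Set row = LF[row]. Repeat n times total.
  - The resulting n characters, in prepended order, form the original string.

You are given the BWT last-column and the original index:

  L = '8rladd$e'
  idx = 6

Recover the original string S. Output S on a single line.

Answer: ladder8$

Derivation:
LF mapping: 1 7 6 2 3 4 0 5
Walk LF starting at row 6, prepending L[row]:
  step 1: row=6, L[6]='$', prepend. Next row=LF[6]=0
  step 2: row=0, L[0]='8', prepend. Next row=LF[0]=1
  step 3: row=1, L[1]='r', prepend. Next row=LF[1]=7
  step 4: row=7, L[7]='e', prepend. Next row=LF[7]=5
  step 5: row=5, L[5]='d', prepend. Next row=LF[5]=4
  step 6: row=4, L[4]='d', prepend. Next row=LF[4]=3
  step 7: row=3, L[3]='a', prepend. Next row=LF[3]=2
  step 8: row=2, L[2]='l', prepend. Next row=LF[2]=6
Reversed output: ladder8$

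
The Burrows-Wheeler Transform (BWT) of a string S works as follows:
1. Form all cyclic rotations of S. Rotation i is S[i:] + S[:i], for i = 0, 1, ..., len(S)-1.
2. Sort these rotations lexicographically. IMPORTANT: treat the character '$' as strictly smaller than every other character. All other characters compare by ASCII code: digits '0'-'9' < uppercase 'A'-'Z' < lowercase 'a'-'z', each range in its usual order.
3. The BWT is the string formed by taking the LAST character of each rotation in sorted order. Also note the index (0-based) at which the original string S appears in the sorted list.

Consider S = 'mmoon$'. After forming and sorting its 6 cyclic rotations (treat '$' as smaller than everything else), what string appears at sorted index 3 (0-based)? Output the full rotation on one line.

All 6 rotations (rotation i = S[i:]+S[:i]):
  rot[0] = mmoon$
  rot[1] = moon$m
  rot[2] = oon$mm
  rot[3] = on$mmo
  rot[4] = n$mmoo
  rot[5] = $mmoon
Sorted (with $ < everything):
  sorted[0] = $mmoon
  sorted[1] = mmoon$
  sorted[2] = moon$m
  sorted[3] = n$mmoo
  sorted[4] = on$mmo
  sorted[5] = oon$mm
sorted[3] = n$mmoo

Answer: n$mmoo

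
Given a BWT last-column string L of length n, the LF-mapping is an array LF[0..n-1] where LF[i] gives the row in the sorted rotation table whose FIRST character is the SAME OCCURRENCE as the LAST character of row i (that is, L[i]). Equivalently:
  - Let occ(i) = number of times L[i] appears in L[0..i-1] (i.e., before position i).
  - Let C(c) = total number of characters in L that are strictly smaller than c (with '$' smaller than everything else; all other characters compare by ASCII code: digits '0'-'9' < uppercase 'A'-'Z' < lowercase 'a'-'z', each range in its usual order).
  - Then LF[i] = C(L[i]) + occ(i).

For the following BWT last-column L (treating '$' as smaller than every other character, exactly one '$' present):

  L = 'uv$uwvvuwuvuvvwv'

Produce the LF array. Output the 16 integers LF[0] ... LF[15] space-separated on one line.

Answer: 1 6 0 2 13 7 8 3 14 4 9 5 10 11 15 12

Derivation:
Char counts: '$':1, 'u':5, 'v':7, 'w':3
C (first-col start): C('$')=0, C('u')=1, C('v')=6, C('w')=13
L[0]='u': occ=0, LF[0]=C('u')+0=1+0=1
L[1]='v': occ=0, LF[1]=C('v')+0=6+0=6
L[2]='$': occ=0, LF[2]=C('$')+0=0+0=0
L[3]='u': occ=1, LF[3]=C('u')+1=1+1=2
L[4]='w': occ=0, LF[4]=C('w')+0=13+0=13
L[5]='v': occ=1, LF[5]=C('v')+1=6+1=7
L[6]='v': occ=2, LF[6]=C('v')+2=6+2=8
L[7]='u': occ=2, LF[7]=C('u')+2=1+2=3
L[8]='w': occ=1, LF[8]=C('w')+1=13+1=14
L[9]='u': occ=3, LF[9]=C('u')+3=1+3=4
L[10]='v': occ=3, LF[10]=C('v')+3=6+3=9
L[11]='u': occ=4, LF[11]=C('u')+4=1+4=5
L[12]='v': occ=4, LF[12]=C('v')+4=6+4=10
L[13]='v': occ=5, LF[13]=C('v')+5=6+5=11
L[14]='w': occ=2, LF[14]=C('w')+2=13+2=15
L[15]='v': occ=6, LF[15]=C('v')+6=6+6=12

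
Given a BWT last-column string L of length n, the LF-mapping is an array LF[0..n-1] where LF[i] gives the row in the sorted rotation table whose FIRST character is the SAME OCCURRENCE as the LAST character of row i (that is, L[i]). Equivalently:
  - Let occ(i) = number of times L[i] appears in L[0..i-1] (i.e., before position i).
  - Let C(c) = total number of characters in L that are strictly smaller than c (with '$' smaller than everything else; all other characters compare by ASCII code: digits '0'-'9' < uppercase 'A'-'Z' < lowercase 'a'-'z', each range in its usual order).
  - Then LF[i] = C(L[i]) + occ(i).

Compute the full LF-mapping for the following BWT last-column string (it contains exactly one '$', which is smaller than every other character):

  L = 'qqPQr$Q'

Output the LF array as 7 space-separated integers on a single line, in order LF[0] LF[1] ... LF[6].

Char counts: '$':1, 'P':1, 'Q':2, 'q':2, 'r':1
C (first-col start): C('$')=0, C('P')=1, C('Q')=2, C('q')=4, C('r')=6
L[0]='q': occ=0, LF[0]=C('q')+0=4+0=4
L[1]='q': occ=1, LF[1]=C('q')+1=4+1=5
L[2]='P': occ=0, LF[2]=C('P')+0=1+0=1
L[3]='Q': occ=0, LF[3]=C('Q')+0=2+0=2
L[4]='r': occ=0, LF[4]=C('r')+0=6+0=6
L[5]='$': occ=0, LF[5]=C('$')+0=0+0=0
L[6]='Q': occ=1, LF[6]=C('Q')+1=2+1=3

Answer: 4 5 1 2 6 0 3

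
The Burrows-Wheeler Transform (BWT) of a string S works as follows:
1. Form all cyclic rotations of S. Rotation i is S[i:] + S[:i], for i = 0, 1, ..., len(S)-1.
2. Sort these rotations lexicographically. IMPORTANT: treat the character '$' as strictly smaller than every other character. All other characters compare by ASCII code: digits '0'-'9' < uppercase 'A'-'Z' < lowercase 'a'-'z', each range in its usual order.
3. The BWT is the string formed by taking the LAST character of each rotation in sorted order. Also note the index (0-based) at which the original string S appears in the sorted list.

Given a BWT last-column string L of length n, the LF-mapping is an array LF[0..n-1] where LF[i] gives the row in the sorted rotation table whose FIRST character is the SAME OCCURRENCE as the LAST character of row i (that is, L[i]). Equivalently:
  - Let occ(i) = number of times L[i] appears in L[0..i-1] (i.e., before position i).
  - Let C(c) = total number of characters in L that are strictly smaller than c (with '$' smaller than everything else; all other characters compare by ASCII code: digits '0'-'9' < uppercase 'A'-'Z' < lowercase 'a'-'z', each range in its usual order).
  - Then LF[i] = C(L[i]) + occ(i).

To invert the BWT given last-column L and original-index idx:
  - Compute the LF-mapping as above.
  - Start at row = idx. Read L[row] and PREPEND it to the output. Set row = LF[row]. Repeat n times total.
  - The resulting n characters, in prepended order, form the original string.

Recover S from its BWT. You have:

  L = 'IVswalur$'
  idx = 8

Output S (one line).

Answer: walrusVI$

Derivation:
LF mapping: 1 2 6 8 3 4 7 5 0
Walk LF starting at row 8, prepending L[row]:
  step 1: row=8, L[8]='$', prepend. Next row=LF[8]=0
  step 2: row=0, L[0]='I', prepend. Next row=LF[0]=1
  step 3: row=1, L[1]='V', prepend. Next row=LF[1]=2
  step 4: row=2, L[2]='s', prepend. Next row=LF[2]=6
  step 5: row=6, L[6]='u', prepend. Next row=LF[6]=7
  step 6: row=7, L[7]='r', prepend. Next row=LF[7]=5
  step 7: row=5, L[5]='l', prepend. Next row=LF[5]=4
  step 8: row=4, L[4]='a', prepend. Next row=LF[4]=3
  step 9: row=3, L[3]='w', prepend. Next row=LF[3]=8
Reversed output: walrusVI$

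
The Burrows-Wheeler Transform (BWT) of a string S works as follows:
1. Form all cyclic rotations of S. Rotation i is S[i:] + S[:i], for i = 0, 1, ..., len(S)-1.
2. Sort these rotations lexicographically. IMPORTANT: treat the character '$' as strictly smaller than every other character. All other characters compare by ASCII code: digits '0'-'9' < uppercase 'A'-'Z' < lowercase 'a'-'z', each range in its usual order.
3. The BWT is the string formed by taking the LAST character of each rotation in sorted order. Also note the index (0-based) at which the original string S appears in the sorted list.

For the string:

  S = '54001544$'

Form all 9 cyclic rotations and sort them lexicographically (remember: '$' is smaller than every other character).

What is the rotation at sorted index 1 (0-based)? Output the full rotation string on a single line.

Answer: 001544$54

Derivation:
All 9 rotations (rotation i = S[i:]+S[:i]):
  rot[0] = 54001544$
  rot[1] = 4001544$5
  rot[2] = 001544$54
  rot[3] = 01544$540
  rot[4] = 1544$5400
  rot[5] = 544$54001
  rot[6] = 44$540015
  rot[7] = 4$5400154
  rot[8] = $54001544
Sorted (with $ < everything):
  sorted[0] = $54001544
  sorted[1] = 001544$54
  sorted[2] = 01544$540
  sorted[3] = 1544$5400
  sorted[4] = 4$5400154
  sorted[5] = 4001544$5
  sorted[6] = 44$540015
  sorted[7] = 54001544$
  sorted[8] = 544$54001
sorted[1] = 001544$54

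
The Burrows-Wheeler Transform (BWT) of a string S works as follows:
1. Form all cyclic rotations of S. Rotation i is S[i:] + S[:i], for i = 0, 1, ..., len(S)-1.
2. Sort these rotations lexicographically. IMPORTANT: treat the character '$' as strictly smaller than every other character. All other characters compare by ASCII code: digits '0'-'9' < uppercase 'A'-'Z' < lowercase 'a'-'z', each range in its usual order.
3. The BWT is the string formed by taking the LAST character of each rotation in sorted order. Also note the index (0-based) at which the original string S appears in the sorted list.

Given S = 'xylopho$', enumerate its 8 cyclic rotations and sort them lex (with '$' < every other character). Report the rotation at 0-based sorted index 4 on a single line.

All 8 rotations (rotation i = S[i:]+S[:i]):
  rot[0] = xylopho$
  rot[1] = ylopho$x
  rot[2] = lopho$xy
  rot[3] = opho$xyl
  rot[4] = pho$xylo
  rot[5] = ho$xylop
  rot[6] = o$xyloph
  rot[7] = $xylopho
Sorted (with $ < everything):
  sorted[0] = $xylopho
  sorted[1] = ho$xylop
  sorted[2] = lopho$xy
  sorted[3] = o$xyloph
  sorted[4] = opho$xyl
  sorted[5] = pho$xylo
  sorted[6] = xylopho$
  sorted[7] = ylopho$x
sorted[4] = opho$xyl

Answer: opho$xyl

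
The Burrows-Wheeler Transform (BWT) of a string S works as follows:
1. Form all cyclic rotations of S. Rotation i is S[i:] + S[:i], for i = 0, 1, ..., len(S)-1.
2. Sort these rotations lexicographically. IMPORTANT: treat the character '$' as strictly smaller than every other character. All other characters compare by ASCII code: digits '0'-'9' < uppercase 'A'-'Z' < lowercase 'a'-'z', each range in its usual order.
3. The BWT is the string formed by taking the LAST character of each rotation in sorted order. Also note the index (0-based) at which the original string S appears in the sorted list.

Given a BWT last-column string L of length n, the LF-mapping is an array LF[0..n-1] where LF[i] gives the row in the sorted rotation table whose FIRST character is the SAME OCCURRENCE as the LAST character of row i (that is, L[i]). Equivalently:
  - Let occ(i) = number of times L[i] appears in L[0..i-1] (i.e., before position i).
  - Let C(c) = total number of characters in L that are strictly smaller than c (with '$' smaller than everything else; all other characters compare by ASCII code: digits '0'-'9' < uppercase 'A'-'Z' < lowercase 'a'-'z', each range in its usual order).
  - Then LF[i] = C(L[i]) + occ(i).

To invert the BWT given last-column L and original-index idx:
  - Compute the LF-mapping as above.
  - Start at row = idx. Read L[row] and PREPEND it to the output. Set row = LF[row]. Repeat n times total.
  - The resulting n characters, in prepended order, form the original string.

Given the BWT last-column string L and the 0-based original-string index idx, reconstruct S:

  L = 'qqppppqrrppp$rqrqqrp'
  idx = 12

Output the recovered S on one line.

LF mapping: 9 10 1 2 3 4 11 15 16 5 6 7 0 17 12 18 13 14 19 8
Walk LF starting at row 12, prepending L[row]:
  step 1: row=12, L[12]='$', prepend. Next row=LF[12]=0
  step 2: row=0, L[0]='q', prepend. Next row=LF[0]=9
  step 3: row=9, L[9]='p', prepend. Next row=LF[9]=5
  step 4: row=5, L[5]='p', prepend. Next row=LF[5]=4
  step 5: row=4, L[4]='p', prepend. Next row=LF[4]=3
  step 6: row=3, L[3]='p', prepend. Next row=LF[3]=2
  step 7: row=2, L[2]='p', prepend. Next row=LF[2]=1
  step 8: row=1, L[1]='q', prepend. Next row=LF[1]=10
  step 9: row=10, L[10]='p', prepend. Next row=LF[10]=6
  step 10: row=6, L[6]='q', prepend. Next row=LF[6]=11
  step 11: row=11, L[11]='p', prepend. Next row=LF[11]=7
  step 12: row=7, L[7]='r', prepend. Next row=LF[7]=15
  step 13: row=15, L[15]='r', prepend. Next row=LF[15]=18
  step 14: row=18, L[18]='r', prepend. Next row=LF[18]=19
  step 15: row=19, L[19]='p', prepend. Next row=LF[19]=8
  step 16: row=8, L[8]='r', prepend. Next row=LF[8]=16
  step 17: row=16, L[16]='q', prepend. Next row=LF[16]=13
  step 18: row=13, L[13]='r', prepend. Next row=LF[13]=17
  step 19: row=17, L[17]='q', prepend. Next row=LF[17]=14
  step 20: row=14, L[14]='q', prepend. Next row=LF[14]=12
Reversed output: qqrqrprrrpqpqpppppq$

Answer: qqrqrprrrpqpqpppppq$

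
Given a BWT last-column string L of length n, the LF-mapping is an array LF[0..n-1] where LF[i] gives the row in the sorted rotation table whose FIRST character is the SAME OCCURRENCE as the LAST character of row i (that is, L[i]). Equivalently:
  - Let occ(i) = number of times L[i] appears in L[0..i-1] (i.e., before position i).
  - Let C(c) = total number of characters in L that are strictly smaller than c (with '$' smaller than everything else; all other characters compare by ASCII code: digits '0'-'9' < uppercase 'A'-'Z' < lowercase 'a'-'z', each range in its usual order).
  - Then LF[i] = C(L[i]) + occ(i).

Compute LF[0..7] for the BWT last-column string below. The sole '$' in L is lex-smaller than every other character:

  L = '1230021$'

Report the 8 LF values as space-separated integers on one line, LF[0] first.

Answer: 3 5 7 1 2 6 4 0

Derivation:
Char counts: '$':1, '0':2, '1':2, '2':2, '3':1
C (first-col start): C('$')=0, C('0')=1, C('1')=3, C('2')=5, C('3')=7
L[0]='1': occ=0, LF[0]=C('1')+0=3+0=3
L[1]='2': occ=0, LF[1]=C('2')+0=5+0=5
L[2]='3': occ=0, LF[2]=C('3')+0=7+0=7
L[3]='0': occ=0, LF[3]=C('0')+0=1+0=1
L[4]='0': occ=1, LF[4]=C('0')+1=1+1=2
L[5]='2': occ=1, LF[5]=C('2')+1=5+1=6
L[6]='1': occ=1, LF[6]=C('1')+1=3+1=4
L[7]='$': occ=0, LF[7]=C('$')+0=0+0=0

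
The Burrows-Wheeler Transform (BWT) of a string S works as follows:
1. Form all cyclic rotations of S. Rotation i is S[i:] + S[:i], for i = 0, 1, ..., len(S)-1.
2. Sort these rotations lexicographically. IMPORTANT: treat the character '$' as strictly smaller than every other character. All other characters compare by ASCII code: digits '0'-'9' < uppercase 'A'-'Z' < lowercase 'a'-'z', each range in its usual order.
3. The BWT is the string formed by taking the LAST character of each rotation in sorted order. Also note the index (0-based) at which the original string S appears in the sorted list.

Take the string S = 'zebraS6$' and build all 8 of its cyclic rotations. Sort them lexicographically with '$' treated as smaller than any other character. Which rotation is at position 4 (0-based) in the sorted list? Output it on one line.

All 8 rotations (rotation i = S[i:]+S[:i]):
  rot[0] = zebraS6$
  rot[1] = ebraS6$z
  rot[2] = braS6$ze
  rot[3] = raS6$zeb
  rot[4] = aS6$zebr
  rot[5] = S6$zebra
  rot[6] = 6$zebraS
  rot[7] = $zebraS6
Sorted (with $ < everything):
  sorted[0] = $zebraS6
  sorted[1] = 6$zebraS
  sorted[2] = S6$zebra
  sorted[3] = aS6$zebr
  sorted[4] = braS6$ze
  sorted[5] = ebraS6$z
  sorted[6] = raS6$zeb
  sorted[7] = zebraS6$
sorted[4] = braS6$ze

Answer: braS6$ze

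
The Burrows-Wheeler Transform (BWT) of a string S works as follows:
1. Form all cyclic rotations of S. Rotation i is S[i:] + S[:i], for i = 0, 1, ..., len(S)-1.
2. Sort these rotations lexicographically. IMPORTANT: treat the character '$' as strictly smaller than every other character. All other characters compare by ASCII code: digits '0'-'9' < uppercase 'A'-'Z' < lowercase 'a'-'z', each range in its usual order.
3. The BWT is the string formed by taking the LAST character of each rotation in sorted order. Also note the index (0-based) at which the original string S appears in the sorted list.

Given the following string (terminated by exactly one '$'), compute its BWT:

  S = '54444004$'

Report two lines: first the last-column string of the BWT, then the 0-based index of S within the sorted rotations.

All 9 rotations (rotation i = S[i:]+S[:i]):
  rot[0] = 54444004$
  rot[1] = 4444004$5
  rot[2] = 444004$54
  rot[3] = 44004$544
  rot[4] = 4004$5444
  rot[5] = 004$54444
  rot[6] = 04$544440
  rot[7] = 4$5444400
  rot[8] = $54444004
Sorted (with $ < everything):
  sorted[0] = $54444004  (last char: '4')
  sorted[1] = 004$54444  (last char: '4')
  sorted[2] = 04$544440  (last char: '0')
  sorted[3] = 4$5444400  (last char: '0')
  sorted[4] = 4004$5444  (last char: '4')
  sorted[5] = 44004$544  (last char: '4')
  sorted[6] = 444004$54  (last char: '4')
  sorted[7] = 4444004$5  (last char: '5')
  sorted[8] = 54444004$  (last char: '$')
Last column: 44004445$
Original string S is at sorted index 8

Answer: 44004445$
8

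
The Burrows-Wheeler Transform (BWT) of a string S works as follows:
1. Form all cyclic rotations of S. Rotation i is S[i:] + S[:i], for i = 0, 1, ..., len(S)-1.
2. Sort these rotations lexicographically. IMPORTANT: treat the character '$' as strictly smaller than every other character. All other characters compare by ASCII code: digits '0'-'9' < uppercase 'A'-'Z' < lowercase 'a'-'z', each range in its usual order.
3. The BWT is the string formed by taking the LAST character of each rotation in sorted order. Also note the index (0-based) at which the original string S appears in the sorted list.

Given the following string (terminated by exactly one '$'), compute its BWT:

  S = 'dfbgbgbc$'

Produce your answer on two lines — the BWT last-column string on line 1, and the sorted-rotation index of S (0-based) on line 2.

Answer: cggfb$dbb
5

Derivation:
All 9 rotations (rotation i = S[i:]+S[:i]):
  rot[0] = dfbgbgbc$
  rot[1] = fbgbgbc$d
  rot[2] = bgbgbc$df
  rot[3] = gbgbc$dfb
  rot[4] = bgbc$dfbg
  rot[5] = gbc$dfbgb
  rot[6] = bc$dfbgbg
  rot[7] = c$dfbgbgb
  rot[8] = $dfbgbgbc
Sorted (with $ < everything):
  sorted[0] = $dfbgbgbc  (last char: 'c')
  sorted[1] = bc$dfbgbg  (last char: 'g')
  sorted[2] = bgbc$dfbg  (last char: 'g')
  sorted[3] = bgbgbc$df  (last char: 'f')
  sorted[4] = c$dfbgbgb  (last char: 'b')
  sorted[5] = dfbgbgbc$  (last char: '$')
  sorted[6] = fbgbgbc$d  (last char: 'd')
  sorted[7] = gbc$dfbgb  (last char: 'b')
  sorted[8] = gbgbc$dfb  (last char: 'b')
Last column: cggfb$dbb
Original string S is at sorted index 5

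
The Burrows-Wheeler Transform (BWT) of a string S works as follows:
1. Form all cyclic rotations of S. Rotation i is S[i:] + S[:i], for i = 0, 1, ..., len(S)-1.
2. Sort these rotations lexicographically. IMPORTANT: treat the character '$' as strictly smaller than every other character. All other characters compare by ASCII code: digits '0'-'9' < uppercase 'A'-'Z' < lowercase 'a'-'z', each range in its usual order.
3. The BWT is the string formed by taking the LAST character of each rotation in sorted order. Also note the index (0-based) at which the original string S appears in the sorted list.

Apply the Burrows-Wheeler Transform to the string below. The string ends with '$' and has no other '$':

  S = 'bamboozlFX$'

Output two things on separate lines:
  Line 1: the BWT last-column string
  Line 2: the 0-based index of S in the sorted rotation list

All 11 rotations (rotation i = S[i:]+S[:i]):
  rot[0] = bamboozlFX$
  rot[1] = amboozlFX$b
  rot[2] = mboozlFX$ba
  rot[3] = boozlFX$bam
  rot[4] = oozlFX$bamb
  rot[5] = ozlFX$bambo
  rot[6] = zlFX$bamboo
  rot[7] = lFX$bambooz
  rot[8] = FX$bamboozl
  rot[9] = X$bamboozlF
  rot[10] = $bamboozlFX
Sorted (with $ < everything):
  sorted[0] = $bamboozlFX  (last char: 'X')
  sorted[1] = FX$bamboozl  (last char: 'l')
  sorted[2] = X$bamboozlF  (last char: 'F')
  sorted[3] = amboozlFX$b  (last char: 'b')
  sorted[4] = bamboozlFX$  (last char: '$')
  sorted[5] = boozlFX$bam  (last char: 'm')
  sorted[6] = lFX$bambooz  (last char: 'z')
  sorted[7] = mboozlFX$ba  (last char: 'a')
  sorted[8] = oozlFX$bamb  (last char: 'b')
  sorted[9] = ozlFX$bambo  (last char: 'o')
  sorted[10] = zlFX$bamboo  (last char: 'o')
Last column: XlFb$mzaboo
Original string S is at sorted index 4

Answer: XlFb$mzaboo
4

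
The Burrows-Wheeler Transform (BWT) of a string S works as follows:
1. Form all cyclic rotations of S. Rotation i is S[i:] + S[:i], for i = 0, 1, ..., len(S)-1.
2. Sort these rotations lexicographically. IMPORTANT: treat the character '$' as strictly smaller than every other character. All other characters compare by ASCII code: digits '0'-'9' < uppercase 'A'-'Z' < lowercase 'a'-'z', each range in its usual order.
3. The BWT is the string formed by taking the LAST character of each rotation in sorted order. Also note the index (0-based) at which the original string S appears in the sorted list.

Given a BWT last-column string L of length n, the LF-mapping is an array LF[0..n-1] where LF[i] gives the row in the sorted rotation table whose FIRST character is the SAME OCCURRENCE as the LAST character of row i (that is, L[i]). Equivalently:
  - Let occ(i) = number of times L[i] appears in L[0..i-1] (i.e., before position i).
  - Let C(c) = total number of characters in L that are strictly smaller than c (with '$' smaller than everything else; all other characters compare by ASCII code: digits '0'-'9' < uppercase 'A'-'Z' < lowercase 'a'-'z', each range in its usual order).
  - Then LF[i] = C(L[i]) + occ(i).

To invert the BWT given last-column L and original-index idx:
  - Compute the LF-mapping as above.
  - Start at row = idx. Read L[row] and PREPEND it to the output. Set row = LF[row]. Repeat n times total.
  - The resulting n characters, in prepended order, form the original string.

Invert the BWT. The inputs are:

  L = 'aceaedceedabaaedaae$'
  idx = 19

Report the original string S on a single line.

LF mapping: 1 9 14 2 15 11 10 16 17 12 3 8 4 5 18 13 6 7 19 0
Walk LF starting at row 19, prepending L[row]:
  step 1: row=19, L[19]='$', prepend. Next row=LF[19]=0
  step 2: row=0, L[0]='a', prepend. Next row=LF[0]=1
  step 3: row=1, L[1]='c', prepend. Next row=LF[1]=9
  step 4: row=9, L[9]='d', prepend. Next row=LF[9]=12
  step 5: row=12, L[12]='a', prepend. Next row=LF[12]=4
  step 6: row=4, L[4]='e', prepend. Next row=LF[4]=15
  step 7: row=15, L[15]='d', prepend. Next row=LF[15]=13
  step 8: row=13, L[13]='a', prepend. Next row=LF[13]=5
  step 9: row=5, L[5]='d', prepend. Next row=LF[5]=11
  step 10: row=11, L[11]='b', prepend. Next row=LF[11]=8
  step 11: row=8, L[8]='e', prepend. Next row=LF[8]=17
  step 12: row=17, L[17]='a', prepend. Next row=LF[17]=7
  step 13: row=7, L[7]='e', prepend. Next row=LF[7]=16
  step 14: row=16, L[16]='a', prepend. Next row=LF[16]=6
  step 15: row=6, L[6]='c', prepend. Next row=LF[6]=10
  step 16: row=10, L[10]='a', prepend. Next row=LF[10]=3
  step 17: row=3, L[3]='a', prepend. Next row=LF[3]=2
  step 18: row=2, L[2]='e', prepend. Next row=LF[2]=14
  step 19: row=14, L[14]='e', prepend. Next row=LF[14]=18
  step 20: row=18, L[18]='e', prepend. Next row=LF[18]=19
Reversed output: eeeaacaeaebdadeadca$

Answer: eeeaacaeaebdadeadca$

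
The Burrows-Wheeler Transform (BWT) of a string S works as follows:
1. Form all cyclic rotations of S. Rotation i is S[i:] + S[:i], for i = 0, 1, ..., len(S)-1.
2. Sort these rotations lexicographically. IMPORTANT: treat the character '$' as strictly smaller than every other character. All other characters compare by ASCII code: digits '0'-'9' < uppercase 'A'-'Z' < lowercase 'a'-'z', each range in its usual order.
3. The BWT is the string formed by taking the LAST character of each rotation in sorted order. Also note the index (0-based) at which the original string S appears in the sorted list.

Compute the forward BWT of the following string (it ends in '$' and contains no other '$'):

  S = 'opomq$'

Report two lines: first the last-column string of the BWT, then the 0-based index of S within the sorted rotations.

All 6 rotations (rotation i = S[i:]+S[:i]):
  rot[0] = opomq$
  rot[1] = pomq$o
  rot[2] = omq$op
  rot[3] = mq$opo
  rot[4] = q$opom
  rot[5] = $opomq
Sorted (with $ < everything):
  sorted[0] = $opomq  (last char: 'q')
  sorted[1] = mq$opo  (last char: 'o')
  sorted[2] = omq$op  (last char: 'p')
  sorted[3] = opomq$  (last char: '$')
  sorted[4] = pomq$o  (last char: 'o')
  sorted[5] = q$opom  (last char: 'm')
Last column: qop$om
Original string S is at sorted index 3

Answer: qop$om
3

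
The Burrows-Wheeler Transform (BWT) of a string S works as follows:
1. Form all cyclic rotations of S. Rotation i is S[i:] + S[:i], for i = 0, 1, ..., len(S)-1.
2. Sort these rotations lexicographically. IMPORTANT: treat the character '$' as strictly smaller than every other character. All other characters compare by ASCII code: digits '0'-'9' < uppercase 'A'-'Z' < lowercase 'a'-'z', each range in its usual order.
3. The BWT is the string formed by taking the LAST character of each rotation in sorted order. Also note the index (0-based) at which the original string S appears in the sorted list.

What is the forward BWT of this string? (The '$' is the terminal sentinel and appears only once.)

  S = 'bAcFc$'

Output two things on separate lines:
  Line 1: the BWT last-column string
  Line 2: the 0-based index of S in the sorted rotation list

All 6 rotations (rotation i = S[i:]+S[:i]):
  rot[0] = bAcFc$
  rot[1] = AcFc$b
  rot[2] = cFc$bA
  rot[3] = Fc$bAc
  rot[4] = c$bAcF
  rot[5] = $bAcFc
Sorted (with $ < everything):
  sorted[0] = $bAcFc  (last char: 'c')
  sorted[1] = AcFc$b  (last char: 'b')
  sorted[2] = Fc$bAc  (last char: 'c')
  sorted[3] = bAcFc$  (last char: '$')
  sorted[4] = c$bAcF  (last char: 'F')
  sorted[5] = cFc$bA  (last char: 'A')
Last column: cbc$FA
Original string S is at sorted index 3

Answer: cbc$FA
3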